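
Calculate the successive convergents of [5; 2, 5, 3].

Using the convergent recurrence p_i = a_i*p_{i-1} + p_{i-2}, q_i = a_i*q_{i-1} + q_{i-2} with p_{-2}=0, p_{-1}=1, q_{-2}=1, q_{-1}=0:
  i=0: a_0=5, p_0 = 5*1 + 0 = 5, q_0 = 5*0 + 1 = 1.
  i=1: a_1=2, p_1 = 2*5 + 1 = 11, q_1 = 2*1 + 0 = 2.
  i=2: a_2=5, p_2 = 5*11 + 5 = 60, q_2 = 5*2 + 1 = 11.
  i=3: a_3=3, p_3 = 3*60 + 11 = 191, q_3 = 3*11 + 2 = 35.

5/1, 11/2, 60/11, 191/35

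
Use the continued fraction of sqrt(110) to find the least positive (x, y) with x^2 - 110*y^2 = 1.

First expand sqrt(110) as a continued fraction. With x_i = (sqrt(110) + m_i)/d_i and (m_0, d_0) = (0, 1): a_0 = floor(sqrt(110)) = 10, since 10^2 = 100 <= 110 < 121 = 11^2.
Iterate m_{i+1} = d_i*a_i - m_i, d_{i+1} = (110 - m_{i+1}^2)/d_i, a_{i+1} = floor((a_0 + m_{i+1})/d_{i+1}):
  m_1 = 1*10 - 0 = 10, d_1 = (110 - 10^2)/1 = 10/1 = 10, a_1 = floor((10 + 10)/10) = 2.
  m_2 = 10*2 - 10 = 10, d_2 = (110 - 10^2)/10 = 10/10 = 1, a_2 = floor((10 + 10)/1) = 20.
  m_3 = 1*20 - 10 = 10, d_3 = (110 - 10^2)/1 = 10/1 = 10: (m_3, d_3) = (m_1, d_1) = (10, 10), so from here the quotients repeat a_1, a_2; the period length is 2.
So sqrt(110) = [10; (2, 20)] with period length k = 2.
k is even, so the fundamental solution of x^2 - 110y^2 = 1 is (p_{k-1}, q_{k-1}) = (p_1, q_1); compute convergents through index 1.
Convergents (p_i = a_i*p_{i-1} + p_{i-2}, q_i = a_i*q_{i-1} + q_{i-2} with p_{-2}=0, p_{-1}=1, q_{-2}=1, q_{-1}=0):
  i=0: a_0=10, p_0 = 10*1 + 0 = 10, q_0 = 10*0 + 1 = 1.
  i=1: a_1=2, p_1 = 2*10 + 1 = 21, q_1 = 2*1 + 0 = 2.
Check: 21^2 - 110*2^2 = 441 - 440 = 1, so (x, y) = (21, 2) solves the equation, and by the theorem it is the least positive solution.

(x, y) = (21, 2)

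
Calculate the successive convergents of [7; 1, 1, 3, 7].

Using the convergent recurrence p_i = a_i*p_{i-1} + p_{i-2}, q_i = a_i*q_{i-1} + q_{i-2} with p_{-2}=0, p_{-1}=1, q_{-2}=1, q_{-1}=0:
  i=0: a_0=7, p_0 = 7*1 + 0 = 7, q_0 = 7*0 + 1 = 1.
  i=1: a_1=1, p_1 = 1*7 + 1 = 8, q_1 = 1*1 + 0 = 1.
  i=2: a_2=1, p_2 = 1*8 + 7 = 15, q_2 = 1*1 + 1 = 2.
  i=3: a_3=3, p_3 = 3*15 + 8 = 53, q_3 = 3*2 + 1 = 7.
  i=4: a_4=7, p_4 = 7*53 + 15 = 386, q_4 = 7*7 + 2 = 51.

7/1, 8/1, 15/2, 53/7, 386/51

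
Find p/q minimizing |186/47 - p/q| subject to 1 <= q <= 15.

Expand x = 186/47 as a continued fraction with the Euclidean algorithm:
  186 = 3*47 + 45, so a_0 = 3.
  47 = 1*45 + 2, so a_1 = 1.
  45 = 22*2 + 1, so a_2 = 22.
  2 = 2*1 + 0, so a_3 = 2.
so x = [3; 1, 22, 2].
Convergents (p_i = a_i*p_{i-1} + p_{i-2}, q_i = a_i*q_{i-1} + q_{i-2} with p_{-2}=0, p_{-1}=1, q_{-2}=1, q_{-1}=0), until the denominator exceeds 15:
  i=0: a_0=3, p_0 = 3*1 + 0 = 3, q_0 = 3*0 + 1 = 1.
  i=1: a_1=1, p_1 = 1*3 + 1 = 4, q_1 = 1*1 + 0 = 1.
  i=2: a_2=22, p_2 = 22*4 + 3 = 91, q_2 = 22*1 + 1 = 23.
q_2 = 23 > 15, so the last convergent with denominator <= 15 is p_1/q_1 = 4/1.
The closest fraction with denominator <= 15 is either p_1/q_1 or the intermediate fraction (k*p_1 + p_0)/(k*q_1 + q_0) with the largest k >= 1 whose denominator stays <= 15; these approach x as k grows, and every other convergent or intermediate fraction in range is farther away.
Largest k: floor((15 - q_0)/q_1) = floor((15 - 1)/1) = 14.
That gives (14*4 + 3)/(14*1 + 1) = 59/15.
Compare the errors: |x - 4/1| = |186*1 - 4*47|/(47*1) = 2/47, and |x - 59/15| = |186*15 - 59*47|/(47*15) = 17/705.
Cross-multiplying, 17*47 = 799 < 1410 = 2*705, so 17/705 is smaller: the intermediate fraction 59/15 is closer to x than 4/1.

59/15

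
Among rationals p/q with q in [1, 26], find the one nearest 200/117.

Expand x = 200/117 as a continued fraction with the Euclidean algorithm:
  200 = 1*117 + 83, so a_0 = 1.
  117 = 1*83 + 34, so a_1 = 1.
  83 = 2*34 + 15, so a_2 = 2.
  34 = 2*15 + 4, so a_3 = 2.
  15 = 3*4 + 3, so a_4 = 3.
  4 = 1*3 + 1, so a_5 = 1.
  3 = 3*1 + 0, so a_6 = 3.
so x = [1; 1, 2, 2, 3, 1, 3].
Convergents (p_i = a_i*p_{i-1} + p_{i-2}, q_i = a_i*q_{i-1} + q_{i-2} with p_{-2}=0, p_{-1}=1, q_{-2}=1, q_{-1}=0), until the denominator exceeds 26:
  i=0: a_0=1, p_0 = 1*1 + 0 = 1, q_0 = 1*0 + 1 = 1.
  i=1: a_1=1, p_1 = 1*1 + 1 = 2, q_1 = 1*1 + 0 = 1.
  i=2: a_2=2, p_2 = 2*2 + 1 = 5, q_2 = 2*1 + 1 = 3.
  i=3: a_3=2, p_3 = 2*5 + 2 = 12, q_3 = 2*3 + 1 = 7.
  i=4: a_4=3, p_4 = 3*12 + 5 = 41, q_4 = 3*7 + 3 = 24.
  i=5: a_5=1, p_5 = 1*41 + 12 = 53, q_5 = 1*24 + 7 = 31.
q_5 = 31 > 26, so the last convergent with denominator <= 26 is p_4/q_4 = 41/24.
The closest fraction with denominator <= 26 is either p_4/q_4 or the intermediate fraction (k*p_4 + p_3)/(k*q_4 + q_3) with the largest k >= 1 whose denominator stays <= 26; these approach x as k grows, and every other convergent or intermediate fraction in range is farther away.
Largest k: floor((26 - q_3)/q_4) = floor((26 - 7)/24) = 0.
Since k = 0, no intermediate fraction beyond p_4/q_4 has denominator <= 26, so the convergent 41/24 is the closest (its error is |200*24 - 41*117|/(117*24) = 3/2808).

41/24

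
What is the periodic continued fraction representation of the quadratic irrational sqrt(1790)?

Write x_i = (sqrt(1790) + m_i)/d_i with (m_0, d_0) = (0, 1). a_0 = floor(sqrt(1790)) = 42, since 42^2 = 1764 <= 1790 < 1849 = 43^2.
Iterate m_{i+1} = d_i*a_i - m_i, d_{i+1} = (1790 - m_{i+1}^2)/d_i, a_{i+1} = floor((a_0 + m_{i+1})/d_{i+1}):
  m_1 = 1*42 - 0 = 42, d_1 = (1790 - 42^2)/1 = 26/1 = 26, a_1 = floor((42 + 42)/26) = 3.
  m_2 = 26*3 - 42 = 36, d_2 = (1790 - 36^2)/26 = 494/26 = 19, a_2 = floor((42 + 36)/19) = 4.
  m_3 = 19*4 - 36 = 40, d_3 = (1790 - 40^2)/19 = 190/19 = 10, a_3 = floor((42 + 40)/10) = 8.
  m_4 = 10*8 - 40 = 40, d_4 = (1790 - 40^2)/10 = 190/10 = 19, a_4 = floor((42 + 40)/19) = 4.
  m_5 = 19*4 - 40 = 36, d_5 = (1790 - 36^2)/19 = 494/19 = 26, a_5 = floor((42 + 36)/26) = 3.
  m_6 = 26*3 - 36 = 42, d_6 = (1790 - 42^2)/26 = 26/26 = 1, a_6 = floor((42 + 42)/1) = 84.
  m_7 = 1*84 - 42 = 42, d_7 = (1790 - 42^2)/1 = 26/1 = 26: (m_7, d_7) = (m_1, d_1) = (42, 26), so from here the quotients repeat a_1, ..., a_6; the period length is 6.
Hence the expansion of sqrt(1790) is a_0 = 42 followed by the repeating block 3, 4, 8, 4, 3, 84 (period 6).

[42; (3, 4, 8, 4, 3, 84)]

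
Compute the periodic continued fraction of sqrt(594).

[24; (2, 1, 2, 5, 24, 5, 2, 1, 2, 48)]

Write x_i = (sqrt(594) + m_i)/d_i with (m_0, d_0) = (0, 1). a_0 = floor(sqrt(594)) = 24, since 24^2 = 576 <= 594 < 625 = 25^2.
Iterate m_{i+1} = d_i*a_i - m_i, d_{i+1} = (594 - m_{i+1}^2)/d_i, a_{i+1} = floor((a_0 + m_{i+1})/d_{i+1}):
  m_1 = 1*24 - 0 = 24, d_1 = (594 - 24^2)/1 = 18/1 = 18, a_1 = floor((24 + 24)/18) = 2.
  m_2 = 18*2 - 24 = 12, d_2 = (594 - 12^2)/18 = 450/18 = 25, a_2 = floor((24 + 12)/25) = 1.
  m_3 = 25*1 - 12 = 13, d_3 = (594 - 13^2)/25 = 425/25 = 17, a_3 = floor((24 + 13)/17) = 2.
  m_4 = 17*2 - 13 = 21, d_4 = (594 - 21^2)/17 = 153/17 = 9, a_4 = floor((24 + 21)/9) = 5.
  m_5 = 9*5 - 21 = 24, d_5 = (594 - 24^2)/9 = 18/9 = 2, a_5 = floor((24 + 24)/2) = 24.
  m_6 = 2*24 - 24 = 24, d_6 = (594 - 24^2)/2 = 18/2 = 9, a_6 = floor((24 + 24)/9) = 5.
  m_7 = 9*5 - 24 = 21, d_7 = (594 - 21^2)/9 = 153/9 = 17, a_7 = floor((24 + 21)/17) = 2.
  m_8 = 17*2 - 21 = 13, d_8 = (594 - 13^2)/17 = 425/17 = 25, a_8 = floor((24 + 13)/25) = 1.
  m_9 = 25*1 - 13 = 12, d_9 = (594 - 12^2)/25 = 450/25 = 18, a_9 = floor((24 + 12)/18) = 2.
  m_10 = 18*2 - 12 = 24, d_10 = (594 - 24^2)/18 = 18/18 = 1, a_10 = floor((24 + 24)/1) = 48.
  m_11 = 1*48 - 24 = 24, d_11 = (594 - 24^2)/1 = 18/1 = 18: (m_11, d_11) = (m_1, d_1) = (24, 18), so from here the quotients repeat a_1, ..., a_10; the period length is 10.
Hence the expansion of sqrt(594) is a_0 = 24 followed by the repeating block 2, 1, 2, 5, 24, 5, 2, 1, 2, 48 (period 10).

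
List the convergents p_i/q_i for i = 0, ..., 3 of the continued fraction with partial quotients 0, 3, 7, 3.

Using the convergent recurrence p_i = a_i*p_{i-1} + p_{i-2}, q_i = a_i*q_{i-1} + q_{i-2} with p_{-2}=0, p_{-1}=1, q_{-2}=1, q_{-1}=0:
  i=0: a_0=0, p_0 = 0*1 + 0 = 0, q_0 = 0*0 + 1 = 1.
  i=1: a_1=3, p_1 = 3*0 + 1 = 1, q_1 = 3*1 + 0 = 3.
  i=2: a_2=7, p_2 = 7*1 + 0 = 7, q_2 = 7*3 + 1 = 22.
  i=3: a_3=3, p_3 = 3*7 + 1 = 22, q_3 = 3*22 + 3 = 69.

0/1, 1/3, 7/22, 22/69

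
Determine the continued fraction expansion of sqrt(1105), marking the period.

[33; (4, 7, 7, 4, 66)]

Write x_i = (sqrt(1105) + m_i)/d_i with (m_0, d_0) = (0, 1). a_0 = floor(sqrt(1105)) = 33, since 33^2 = 1089 <= 1105 < 1156 = 34^2.
Iterate m_{i+1} = d_i*a_i - m_i, d_{i+1} = (1105 - m_{i+1}^2)/d_i, a_{i+1} = floor((a_0 + m_{i+1})/d_{i+1}):
  m_1 = 1*33 - 0 = 33, d_1 = (1105 - 33^2)/1 = 16/1 = 16, a_1 = floor((33 + 33)/16) = 4.
  m_2 = 16*4 - 33 = 31, d_2 = (1105 - 31^2)/16 = 144/16 = 9, a_2 = floor((33 + 31)/9) = 7.
  m_3 = 9*7 - 31 = 32, d_3 = (1105 - 32^2)/9 = 81/9 = 9, a_3 = floor((33 + 32)/9) = 7.
  m_4 = 9*7 - 32 = 31, d_4 = (1105 - 31^2)/9 = 144/9 = 16, a_4 = floor((33 + 31)/16) = 4.
  m_5 = 16*4 - 31 = 33, d_5 = (1105 - 33^2)/16 = 16/16 = 1, a_5 = floor((33 + 33)/1) = 66.
  m_6 = 1*66 - 33 = 33, d_6 = (1105 - 33^2)/1 = 16/1 = 16: (m_6, d_6) = (m_1, d_1) = (33, 16), so from here the quotients repeat a_1, ..., a_5; the period length is 5.
Hence the expansion of sqrt(1105) is a_0 = 33 followed by the repeating block 4, 7, 7, 4, 66 (period 5).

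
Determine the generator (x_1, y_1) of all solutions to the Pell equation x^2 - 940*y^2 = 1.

First expand sqrt(940) as a continued fraction. With x_i = (sqrt(940) + m_i)/d_i and (m_0, d_0) = (0, 1): a_0 = floor(sqrt(940)) = 30, since 30^2 = 900 <= 940 < 961 = 31^2.
Iterate m_{i+1} = d_i*a_i - m_i, d_{i+1} = (940 - m_{i+1}^2)/d_i, a_{i+1} = floor((a_0 + m_{i+1})/d_{i+1}):
  m_1 = 1*30 - 0 = 30, d_1 = (940 - 30^2)/1 = 40/1 = 40, a_1 = floor((30 + 30)/40) = 1.
  m_2 = 40*1 - 30 = 10, d_2 = (940 - 10^2)/40 = 840/40 = 21, a_2 = floor((30 + 10)/21) = 1.
  m_3 = 21*1 - 10 = 11, d_3 = (940 - 11^2)/21 = 819/21 = 39, a_3 = floor((30 + 11)/39) = 1.
  m_4 = 39*1 - 11 = 28, d_4 = (940 - 28^2)/39 = 156/39 = 4, a_4 = floor((30 + 28)/4) = 14.
  m_5 = 4*14 - 28 = 28, d_5 = (940 - 28^2)/4 = 156/4 = 39, a_5 = floor((30 + 28)/39) = 1.
  m_6 = 39*1 - 28 = 11, d_6 = (940 - 11^2)/39 = 819/39 = 21, a_6 = floor((30 + 11)/21) = 1.
  m_7 = 21*1 - 11 = 10, d_7 = (940 - 10^2)/21 = 840/21 = 40, a_7 = floor((30 + 10)/40) = 1.
  m_8 = 40*1 - 10 = 30, d_8 = (940 - 30^2)/40 = 40/40 = 1, a_8 = floor((30 + 30)/1) = 60.
  m_9 = 1*60 - 30 = 30, d_9 = (940 - 30^2)/1 = 40/1 = 40: (m_9, d_9) = (m_1, d_1) = (30, 40), so from here the quotients repeat a_1, ..., a_8; the period length is 8.
So sqrt(940) = [30; (1, 1, 1, 14, 1, 1, 1, 60)] with period length k = 8.
k is even, so the fundamental solution of x^2 - 940y^2 = 1 is (p_{k-1}, q_{k-1}) = (p_7, q_7); compute convergents through index 7.
Convergents (p_i = a_i*p_{i-1} + p_{i-2}, q_i = a_i*q_{i-1} + q_{i-2} with p_{-2}=0, p_{-1}=1, q_{-2}=1, q_{-1}=0):
  i=0: a_0=30, p_0 = 30*1 + 0 = 30, q_0 = 30*0 + 1 = 1.
  i=1: a_1=1, p_1 = 1*30 + 1 = 31, q_1 = 1*1 + 0 = 1.
  i=2: a_2=1, p_2 = 1*31 + 30 = 61, q_2 = 1*1 + 1 = 2.
  i=3: a_3=1, p_3 = 1*61 + 31 = 92, q_3 = 1*2 + 1 = 3.
  i=4: a_4=14, p_4 = 14*92 + 61 = 1349, q_4 = 14*3 + 2 = 44.
  i=5: a_5=1, p_5 = 1*1349 + 92 = 1441, q_5 = 1*44 + 3 = 47.
  i=6: a_6=1, p_6 = 1*1441 + 1349 = 2790, q_6 = 1*47 + 44 = 91.
  i=7: a_7=1, p_7 = 1*2790 + 1441 = 4231, q_7 = 1*91 + 47 = 138.
Check: 4231^2 - 940*138^2 = 17901361 - 17901360 = 1, so (x, y) = (4231, 138) solves the equation, and by the theorem it is the least positive solution.

(x, y) = (4231, 138)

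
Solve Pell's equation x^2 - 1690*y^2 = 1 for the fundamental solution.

(x, y) = (27379, 666)

First expand sqrt(1690) as a continued fraction. With x_i = (sqrt(1690) + m_i)/d_i and (m_0, d_0) = (0, 1): a_0 = floor(sqrt(1690)) = 41, since 41^2 = 1681 <= 1690 < 1764 = 42^2.
Iterate m_{i+1} = d_i*a_i - m_i, d_{i+1} = (1690 - m_{i+1}^2)/d_i, a_{i+1} = floor((a_0 + m_{i+1})/d_{i+1}):
  m_1 = 1*41 - 0 = 41, d_1 = (1690 - 41^2)/1 = 9/1 = 9, a_1 = floor((41 + 41)/9) = 9.
  m_2 = 9*9 - 41 = 40, d_2 = (1690 - 40^2)/9 = 90/9 = 10, a_2 = floor((41 + 40)/10) = 8.
  m_3 = 10*8 - 40 = 40, d_3 = (1690 - 40^2)/10 = 90/10 = 9, a_3 = floor((41 + 40)/9) = 9.
  m_4 = 9*9 - 40 = 41, d_4 = (1690 - 41^2)/9 = 9/9 = 1, a_4 = floor((41 + 41)/1) = 82.
  m_5 = 1*82 - 41 = 41, d_5 = (1690 - 41^2)/1 = 9/1 = 9: (m_5, d_5) = (m_1, d_1) = (41, 9), so from here the quotients repeat a_1, ..., a_4; the period length is 4.
So sqrt(1690) = [41; (9, 8, 9, 82)] with period length k = 4.
k is even, so the fundamental solution of x^2 - 1690y^2 = 1 is (p_{k-1}, q_{k-1}) = (p_3, q_3); compute convergents through index 3.
Convergents (p_i = a_i*p_{i-1} + p_{i-2}, q_i = a_i*q_{i-1} + q_{i-2} with p_{-2}=0, p_{-1}=1, q_{-2}=1, q_{-1}=0):
  i=0: a_0=41, p_0 = 41*1 + 0 = 41, q_0 = 41*0 + 1 = 1.
  i=1: a_1=9, p_1 = 9*41 + 1 = 370, q_1 = 9*1 + 0 = 9.
  i=2: a_2=8, p_2 = 8*370 + 41 = 3001, q_2 = 8*9 + 1 = 73.
  i=3: a_3=9, p_3 = 9*3001 + 370 = 27379, q_3 = 9*73 + 9 = 666.
Check: 27379^2 - 1690*666^2 = 749609641 - 749609640 = 1, so (x, y) = (27379, 666) solves the equation, and by the theorem it is the least positive solution.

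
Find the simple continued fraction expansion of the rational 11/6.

[1; 1, 5]

Run the Euclidean algorithm on 11 and 6; the successive quotients are the partial quotients a_0, a_1, ... (each step inverts the fractional part left over by the previous one):
  11 = 1*6 + 5, so a_0 = 1.
  6 = 1*5 + 1, so a_1 = 1.
  5 = 5*1 + 0, so a_2 = 5.
The remainder reaches 0 after 3 divisions, so the expansion has 3 partial quotients, read off in order.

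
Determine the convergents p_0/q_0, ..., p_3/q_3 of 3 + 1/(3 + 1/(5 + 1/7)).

3/1, 10/3, 53/16, 381/115

Using the convergent recurrence p_i = a_i*p_{i-1} + p_{i-2}, q_i = a_i*q_{i-1} + q_{i-2} with p_{-2}=0, p_{-1}=1, q_{-2}=1, q_{-1}=0:
  i=0: a_0=3, p_0 = 3*1 + 0 = 3, q_0 = 3*0 + 1 = 1.
  i=1: a_1=3, p_1 = 3*3 + 1 = 10, q_1 = 3*1 + 0 = 3.
  i=2: a_2=5, p_2 = 5*10 + 3 = 53, q_2 = 5*3 + 1 = 16.
  i=3: a_3=7, p_3 = 7*53 + 10 = 381, q_3 = 7*16 + 3 = 115.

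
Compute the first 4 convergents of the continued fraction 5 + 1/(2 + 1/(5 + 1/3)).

Using the convergent recurrence p_i = a_i*p_{i-1} + p_{i-2}, q_i = a_i*q_{i-1} + q_{i-2} with p_{-2}=0, p_{-1}=1, q_{-2}=1, q_{-1}=0:
  i=0: a_0=5, p_0 = 5*1 + 0 = 5, q_0 = 5*0 + 1 = 1.
  i=1: a_1=2, p_1 = 2*5 + 1 = 11, q_1 = 2*1 + 0 = 2.
  i=2: a_2=5, p_2 = 5*11 + 5 = 60, q_2 = 5*2 + 1 = 11.
  i=3: a_3=3, p_3 = 3*60 + 11 = 191, q_3 = 3*11 + 2 = 35.

5/1, 11/2, 60/11, 191/35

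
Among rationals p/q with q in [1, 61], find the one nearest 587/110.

Expand x = 587/110 as a continued fraction with the Euclidean algorithm:
  587 = 5*110 + 37, so a_0 = 5.
  110 = 2*37 + 36, so a_1 = 2.
  37 = 1*36 + 1, so a_2 = 1.
  36 = 36*1 + 0, so a_3 = 36.
so x = [5; 2, 1, 36].
Convergents (p_i = a_i*p_{i-1} + p_{i-2}, q_i = a_i*q_{i-1} + q_{i-2} with p_{-2}=0, p_{-1}=1, q_{-2}=1, q_{-1}=0), until the denominator exceeds 61:
  i=0: a_0=5, p_0 = 5*1 + 0 = 5, q_0 = 5*0 + 1 = 1.
  i=1: a_1=2, p_1 = 2*5 + 1 = 11, q_1 = 2*1 + 0 = 2.
  i=2: a_2=1, p_2 = 1*11 + 5 = 16, q_2 = 1*2 + 1 = 3.
  i=3: a_3=36, p_3 = 36*16 + 11 = 587, q_3 = 36*3 + 2 = 110.
q_3 = 110 > 61, so the last convergent with denominator <= 61 is p_2/q_2 = 16/3.
The closest fraction with denominator <= 61 is either p_2/q_2 or the intermediate fraction (k*p_2 + p_1)/(k*q_2 + q_1) with the largest k >= 1 whose denominator stays <= 61; these approach x as k grows, and every other convergent or intermediate fraction in range is farther away.
Largest k: floor((61 - q_1)/q_2) = floor((61 - 2)/3) = 19.
That gives (19*16 + 11)/(19*3 + 2) = 315/59.
Compare the errors: |x - 16/3| = |587*3 - 16*110|/(110*3) = 1/330, and |x - 315/59| = |587*59 - 315*110|/(110*59) = 17/6490.
Cross-multiplying, 17*330 = 5610 < 6490 = 1*6490, so 17/6490 is smaller: the intermediate fraction 315/59 is closer to x than 16/3.

315/59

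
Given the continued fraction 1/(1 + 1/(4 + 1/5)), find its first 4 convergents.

0/1, 1/1, 4/5, 21/26

Using the convergent recurrence p_i = a_i*p_{i-1} + p_{i-2}, q_i = a_i*q_{i-1} + q_{i-2} with p_{-2}=0, p_{-1}=1, q_{-2}=1, q_{-1}=0:
  i=0: a_0=0, p_0 = 0*1 + 0 = 0, q_0 = 0*0 + 1 = 1.
  i=1: a_1=1, p_1 = 1*0 + 1 = 1, q_1 = 1*1 + 0 = 1.
  i=2: a_2=4, p_2 = 4*1 + 0 = 4, q_2 = 4*1 + 1 = 5.
  i=3: a_3=5, p_3 = 5*4 + 1 = 21, q_3 = 5*5 + 1 = 26.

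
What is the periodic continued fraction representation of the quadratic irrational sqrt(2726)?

[52; (4, 1, 2, 1, 4, 104)]

Write x_i = (sqrt(2726) + m_i)/d_i with (m_0, d_0) = (0, 1). a_0 = floor(sqrt(2726)) = 52, since 52^2 = 2704 <= 2726 < 2809 = 53^2.
Iterate m_{i+1} = d_i*a_i - m_i, d_{i+1} = (2726 - m_{i+1}^2)/d_i, a_{i+1} = floor((a_0 + m_{i+1})/d_{i+1}):
  m_1 = 1*52 - 0 = 52, d_1 = (2726 - 52^2)/1 = 22/1 = 22, a_1 = floor((52 + 52)/22) = 4.
  m_2 = 22*4 - 52 = 36, d_2 = (2726 - 36^2)/22 = 1430/22 = 65, a_2 = floor((52 + 36)/65) = 1.
  m_3 = 65*1 - 36 = 29, d_3 = (2726 - 29^2)/65 = 1885/65 = 29, a_3 = floor((52 + 29)/29) = 2.
  m_4 = 29*2 - 29 = 29, d_4 = (2726 - 29^2)/29 = 1885/29 = 65, a_4 = floor((52 + 29)/65) = 1.
  m_5 = 65*1 - 29 = 36, d_5 = (2726 - 36^2)/65 = 1430/65 = 22, a_5 = floor((52 + 36)/22) = 4.
  m_6 = 22*4 - 36 = 52, d_6 = (2726 - 52^2)/22 = 22/22 = 1, a_6 = floor((52 + 52)/1) = 104.
  m_7 = 1*104 - 52 = 52, d_7 = (2726 - 52^2)/1 = 22/1 = 22: (m_7, d_7) = (m_1, d_1) = (52, 22), so from here the quotients repeat a_1, ..., a_6; the period length is 6.
Hence the expansion of sqrt(2726) is a_0 = 52 followed by the repeating block 4, 1, 2, 1, 4, 104 (period 6).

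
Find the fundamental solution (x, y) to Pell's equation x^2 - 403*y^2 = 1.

(x, y) = (669878, 33369)

First expand sqrt(403) as a continued fraction. With x_i = (sqrt(403) + m_i)/d_i and (m_0, d_0) = (0, 1): a_0 = floor(sqrt(403)) = 20, since 20^2 = 400 <= 403 < 441 = 21^2.
Iterate m_{i+1} = d_i*a_i - m_i, d_{i+1} = (403 - m_{i+1}^2)/d_i, a_{i+1} = floor((a_0 + m_{i+1})/d_{i+1}):
  m_1 = 1*20 - 0 = 20, d_1 = (403 - 20^2)/1 = 3/1 = 3, a_1 = floor((20 + 20)/3) = 13.
  m_2 = 3*13 - 20 = 19, d_2 = (403 - 19^2)/3 = 42/3 = 14, a_2 = floor((20 + 19)/14) = 2.
  m_3 = 14*2 - 19 = 9, d_3 = (403 - 9^2)/14 = 322/14 = 23, a_3 = floor((20 + 9)/23) = 1.
  m_4 = 23*1 - 9 = 14, d_4 = (403 - 14^2)/23 = 207/23 = 9, a_4 = floor((20 + 14)/9) = 3.
  m_5 = 9*3 - 14 = 13, d_5 = (403 - 13^2)/9 = 234/9 = 26, a_5 = floor((20 + 13)/26) = 1.
  m_6 = 26*1 - 13 = 13, d_6 = (403 - 13^2)/26 = 234/26 = 9, a_6 = floor((20 + 13)/9) = 3.
  m_7 = 9*3 - 13 = 14, d_7 = (403 - 14^2)/9 = 207/9 = 23, a_7 = floor((20 + 14)/23) = 1.
  m_8 = 23*1 - 14 = 9, d_8 = (403 - 9^2)/23 = 322/23 = 14, a_8 = floor((20 + 9)/14) = 2.
  m_9 = 14*2 - 9 = 19, d_9 = (403 - 19^2)/14 = 42/14 = 3, a_9 = floor((20 + 19)/3) = 13.
  m_10 = 3*13 - 19 = 20, d_10 = (403 - 20^2)/3 = 3/3 = 1, a_10 = floor((20 + 20)/1) = 40.
  m_11 = 1*40 - 20 = 20, d_11 = (403 - 20^2)/1 = 3/1 = 3: (m_11, d_11) = (m_1, d_1) = (20, 3), so from here the quotients repeat a_1, ..., a_10; the period length is 10.
So sqrt(403) = [20; (13, 2, 1, 3, 1, 3, 1, 2, 13, 40)] with period length k = 10.
k is even, so the fundamental solution of x^2 - 403y^2 = 1 is (p_{k-1}, q_{k-1}) = (p_9, q_9); compute convergents through index 9.
Convergents (p_i = a_i*p_{i-1} + p_{i-2}, q_i = a_i*q_{i-1} + q_{i-2} with p_{-2}=0, p_{-1}=1, q_{-2}=1, q_{-1}=0):
  i=0: a_0=20, p_0 = 20*1 + 0 = 20, q_0 = 20*0 + 1 = 1.
  i=1: a_1=13, p_1 = 13*20 + 1 = 261, q_1 = 13*1 + 0 = 13.
  i=2: a_2=2, p_2 = 2*261 + 20 = 542, q_2 = 2*13 + 1 = 27.
  i=3: a_3=1, p_3 = 1*542 + 261 = 803, q_3 = 1*27 + 13 = 40.
  i=4: a_4=3, p_4 = 3*803 + 542 = 2951, q_4 = 3*40 + 27 = 147.
  i=5: a_5=1, p_5 = 1*2951 + 803 = 3754, q_5 = 1*147 + 40 = 187.
  i=6: a_6=3, p_6 = 3*3754 + 2951 = 14213, q_6 = 3*187 + 147 = 708.
  i=7: a_7=1, p_7 = 1*14213 + 3754 = 17967, q_7 = 1*708 + 187 = 895.
  i=8: a_8=2, p_8 = 2*17967 + 14213 = 50147, q_8 = 2*895 + 708 = 2498.
  i=9: a_9=13, p_9 = 13*50147 + 17967 = 669878, q_9 = 13*2498 + 895 = 33369.
Check: 669878^2 - 403*33369^2 = 448736534884 - 448736534883 = 1, so (x, y) = (669878, 33369) solves the equation, and by the theorem it is the least positive solution.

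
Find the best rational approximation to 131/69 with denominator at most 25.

Expand x = 131/69 as a continued fraction with the Euclidean algorithm:
  131 = 1*69 + 62, so a_0 = 1.
  69 = 1*62 + 7, so a_1 = 1.
  62 = 8*7 + 6, so a_2 = 8.
  7 = 1*6 + 1, so a_3 = 1.
  6 = 6*1 + 0, so a_4 = 6.
so x = [1; 1, 8, 1, 6].
Convergents (p_i = a_i*p_{i-1} + p_{i-2}, q_i = a_i*q_{i-1} + q_{i-2} with p_{-2}=0, p_{-1}=1, q_{-2}=1, q_{-1}=0), until the denominator exceeds 25:
  i=0: a_0=1, p_0 = 1*1 + 0 = 1, q_0 = 1*0 + 1 = 1.
  i=1: a_1=1, p_1 = 1*1 + 1 = 2, q_1 = 1*1 + 0 = 1.
  i=2: a_2=8, p_2 = 8*2 + 1 = 17, q_2 = 8*1 + 1 = 9.
  i=3: a_3=1, p_3 = 1*17 + 2 = 19, q_3 = 1*9 + 1 = 10.
  i=4: a_4=6, p_4 = 6*19 + 17 = 131, q_4 = 6*10 + 9 = 69.
q_4 = 69 > 25, so the last convergent with denominator <= 25 is p_3/q_3 = 19/10.
The closest fraction with denominator <= 25 is either p_3/q_3 or the intermediate fraction (k*p_3 + p_2)/(k*q_3 + q_2) with the largest k >= 1 whose denominator stays <= 25; these approach x as k grows, and every other convergent or intermediate fraction in range is farther away.
Largest k: floor((25 - q_2)/q_3) = floor((25 - 9)/10) = 1.
That gives (1*19 + 17)/(1*10 + 9) = 36/19.
Compare the errors: |x - 19/10| = |131*10 - 19*69|/(69*10) = 1/690, and |x - 36/19| = |131*19 - 36*69|/(69*19) = 5/1311.
Cross-multiplying, 1*1311 = 1311 < 3450 = 5*690, so 1/690 is smaller: the convergent 19/10 is closer to x than 36/19.

19/10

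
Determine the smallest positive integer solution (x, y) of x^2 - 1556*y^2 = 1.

(x, y) = (3287049, 83330)

First expand sqrt(1556) as a continued fraction. With x_i = (sqrt(1556) + m_i)/d_i and (m_0, d_0) = (0, 1): a_0 = floor(sqrt(1556)) = 39, since 39^2 = 1521 <= 1556 < 1600 = 40^2.
Iterate m_{i+1} = d_i*a_i - m_i, d_{i+1} = (1556 - m_{i+1}^2)/d_i, a_{i+1} = floor((a_0 + m_{i+1})/d_{i+1}):
  m_1 = 1*39 - 0 = 39, d_1 = (1556 - 39^2)/1 = 35/1 = 35, a_1 = floor((39 + 39)/35) = 2.
  m_2 = 35*2 - 39 = 31, d_2 = (1556 - 31^2)/35 = 595/35 = 17, a_2 = floor((39 + 31)/17) = 4.
  m_3 = 17*4 - 31 = 37, d_3 = (1556 - 37^2)/17 = 187/17 = 11, a_3 = floor((39 + 37)/11) = 6.
  m_4 = 11*6 - 37 = 29, d_4 = (1556 - 29^2)/11 = 715/11 = 65, a_4 = floor((39 + 29)/65) = 1.
  m_5 = 65*1 - 29 = 36, d_5 = (1556 - 36^2)/65 = 260/65 = 4, a_5 = floor((39 + 36)/4) = 18.
  m_6 = 4*18 - 36 = 36, d_6 = (1556 - 36^2)/4 = 260/4 = 65, a_6 = floor((39 + 36)/65) = 1.
  m_7 = 65*1 - 36 = 29, d_7 = (1556 - 29^2)/65 = 715/65 = 11, a_7 = floor((39 + 29)/11) = 6.
  m_8 = 11*6 - 29 = 37, d_8 = (1556 - 37^2)/11 = 187/11 = 17, a_8 = floor((39 + 37)/17) = 4.
  m_9 = 17*4 - 37 = 31, d_9 = (1556 - 31^2)/17 = 595/17 = 35, a_9 = floor((39 + 31)/35) = 2.
  m_10 = 35*2 - 31 = 39, d_10 = (1556 - 39^2)/35 = 35/35 = 1, a_10 = floor((39 + 39)/1) = 78.
  m_11 = 1*78 - 39 = 39, d_11 = (1556 - 39^2)/1 = 35/1 = 35: (m_11, d_11) = (m_1, d_1) = (39, 35), so from here the quotients repeat a_1, ..., a_10; the period length is 10.
So sqrt(1556) = [39; (2, 4, 6, 1, 18, 1, 6, 4, 2, 78)] with period length k = 10.
k is even, so the fundamental solution of x^2 - 1556y^2 = 1 is (p_{k-1}, q_{k-1}) = (p_9, q_9); compute convergents through index 9.
Convergents (p_i = a_i*p_{i-1} + p_{i-2}, q_i = a_i*q_{i-1} + q_{i-2} with p_{-2}=0, p_{-1}=1, q_{-2}=1, q_{-1}=0):
  i=0: a_0=39, p_0 = 39*1 + 0 = 39, q_0 = 39*0 + 1 = 1.
  i=1: a_1=2, p_1 = 2*39 + 1 = 79, q_1 = 2*1 + 0 = 2.
  i=2: a_2=4, p_2 = 4*79 + 39 = 355, q_2 = 4*2 + 1 = 9.
  i=3: a_3=6, p_3 = 6*355 + 79 = 2209, q_3 = 6*9 + 2 = 56.
  i=4: a_4=1, p_4 = 1*2209 + 355 = 2564, q_4 = 1*56 + 9 = 65.
  i=5: a_5=18, p_5 = 18*2564 + 2209 = 48361, q_5 = 18*65 + 56 = 1226.
  i=6: a_6=1, p_6 = 1*48361 + 2564 = 50925, q_6 = 1*1226 + 65 = 1291.
  i=7: a_7=6, p_7 = 6*50925 + 48361 = 353911, q_7 = 6*1291 + 1226 = 8972.
  i=8: a_8=4, p_8 = 4*353911 + 50925 = 1466569, q_8 = 4*8972 + 1291 = 37179.
  i=9: a_9=2, p_9 = 2*1466569 + 353911 = 3287049, q_9 = 2*37179 + 8972 = 83330.
Check: 3287049^2 - 1556*83330^2 = 10804691128401 - 10804691128400 = 1, so (x, y) = (3287049, 83330) solves the equation, and by the theorem it is the least positive solution.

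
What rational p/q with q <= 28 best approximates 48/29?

Expand x = 48/29 as a continued fraction with the Euclidean algorithm:
  48 = 1*29 + 19, so a_0 = 1.
  29 = 1*19 + 10, so a_1 = 1.
  19 = 1*10 + 9, so a_2 = 1.
  10 = 1*9 + 1, so a_3 = 1.
  9 = 9*1 + 0, so a_4 = 9.
so x = [1; 1, 1, 1, 9].
Convergents (p_i = a_i*p_{i-1} + p_{i-2}, q_i = a_i*q_{i-1} + q_{i-2} with p_{-2}=0, p_{-1}=1, q_{-2}=1, q_{-1}=0), until the denominator exceeds 28:
  i=0: a_0=1, p_0 = 1*1 + 0 = 1, q_0 = 1*0 + 1 = 1.
  i=1: a_1=1, p_1 = 1*1 + 1 = 2, q_1 = 1*1 + 0 = 1.
  i=2: a_2=1, p_2 = 1*2 + 1 = 3, q_2 = 1*1 + 1 = 2.
  i=3: a_3=1, p_3 = 1*3 + 2 = 5, q_3 = 1*2 + 1 = 3.
  i=4: a_4=9, p_4 = 9*5 + 3 = 48, q_4 = 9*3 + 2 = 29.
q_4 = 29 > 28, so the last convergent with denominator <= 28 is p_3/q_3 = 5/3.
The closest fraction with denominator <= 28 is either p_3/q_3 or the intermediate fraction (k*p_3 + p_2)/(k*q_3 + q_2) with the largest k >= 1 whose denominator stays <= 28; these approach x as k grows, and every other convergent or intermediate fraction in range is farther away.
Largest k: floor((28 - q_2)/q_3) = floor((28 - 2)/3) = 8.
That gives (8*5 + 3)/(8*3 + 2) = 43/26.
Compare the errors: |x - 5/3| = |48*3 - 5*29|/(29*3) = 1/87, and |x - 43/26| = |48*26 - 43*29|/(29*26) = 1/754.
Cross-multiplying, 1*87 = 87 < 754 = 1*754, so 1/754 is smaller: the intermediate fraction 43/26 is closer to x than 5/3.

43/26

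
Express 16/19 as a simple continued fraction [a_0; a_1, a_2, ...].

Run the Euclidean algorithm on 16 and 19; the successive quotients are the partial quotients a_0, a_1, ... (each step inverts the fractional part left over by the previous one):
  16 = 0*19 + 16, so a_0 = 0.
  19 = 1*16 + 3, so a_1 = 1.
  16 = 5*3 + 1, so a_2 = 5.
  3 = 3*1 + 0, so a_3 = 3.
The remainder reaches 0 after 4 divisions, so the expansion has 4 partial quotients, read off in order.

[0; 1, 5, 3]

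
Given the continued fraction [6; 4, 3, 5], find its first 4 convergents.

6/1, 25/4, 81/13, 430/69

Using the convergent recurrence p_i = a_i*p_{i-1} + p_{i-2}, q_i = a_i*q_{i-1} + q_{i-2} with p_{-2}=0, p_{-1}=1, q_{-2}=1, q_{-1}=0:
  i=0: a_0=6, p_0 = 6*1 + 0 = 6, q_0 = 6*0 + 1 = 1.
  i=1: a_1=4, p_1 = 4*6 + 1 = 25, q_1 = 4*1 + 0 = 4.
  i=2: a_2=3, p_2 = 3*25 + 6 = 81, q_2 = 3*4 + 1 = 13.
  i=3: a_3=5, p_3 = 5*81 + 25 = 430, q_3 = 5*13 + 4 = 69.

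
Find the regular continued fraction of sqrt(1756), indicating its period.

[41; (1, 9, 2, 20, 2, 9, 1, 82)]

Write x_i = (sqrt(1756) + m_i)/d_i with (m_0, d_0) = (0, 1). a_0 = floor(sqrt(1756)) = 41, since 41^2 = 1681 <= 1756 < 1764 = 42^2.
Iterate m_{i+1} = d_i*a_i - m_i, d_{i+1} = (1756 - m_{i+1}^2)/d_i, a_{i+1} = floor((a_0 + m_{i+1})/d_{i+1}):
  m_1 = 1*41 - 0 = 41, d_1 = (1756 - 41^2)/1 = 75/1 = 75, a_1 = floor((41 + 41)/75) = 1.
  m_2 = 75*1 - 41 = 34, d_2 = (1756 - 34^2)/75 = 600/75 = 8, a_2 = floor((41 + 34)/8) = 9.
  m_3 = 8*9 - 34 = 38, d_3 = (1756 - 38^2)/8 = 312/8 = 39, a_3 = floor((41 + 38)/39) = 2.
  m_4 = 39*2 - 38 = 40, d_4 = (1756 - 40^2)/39 = 156/39 = 4, a_4 = floor((41 + 40)/4) = 20.
  m_5 = 4*20 - 40 = 40, d_5 = (1756 - 40^2)/4 = 156/4 = 39, a_5 = floor((41 + 40)/39) = 2.
  m_6 = 39*2 - 40 = 38, d_6 = (1756 - 38^2)/39 = 312/39 = 8, a_6 = floor((41 + 38)/8) = 9.
  m_7 = 8*9 - 38 = 34, d_7 = (1756 - 34^2)/8 = 600/8 = 75, a_7 = floor((41 + 34)/75) = 1.
  m_8 = 75*1 - 34 = 41, d_8 = (1756 - 41^2)/75 = 75/75 = 1, a_8 = floor((41 + 41)/1) = 82.
  m_9 = 1*82 - 41 = 41, d_9 = (1756 - 41^2)/1 = 75/1 = 75: (m_9, d_9) = (m_1, d_1) = (41, 75), so from here the quotients repeat a_1, ..., a_8; the period length is 8.
Hence the expansion of sqrt(1756) is a_0 = 41 followed by the repeating block 1, 9, 2, 20, 2, 9, 1, 82 (period 8).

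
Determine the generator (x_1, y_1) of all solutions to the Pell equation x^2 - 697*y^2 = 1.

(x, y) = (34849, 1320)

First expand sqrt(697) as a continued fraction. With x_i = (sqrt(697) + m_i)/d_i and (m_0, d_0) = (0, 1): a_0 = floor(sqrt(697)) = 26, since 26^2 = 676 <= 697 < 729 = 27^2.
Iterate m_{i+1} = d_i*a_i - m_i, d_{i+1} = (697 - m_{i+1}^2)/d_i, a_{i+1} = floor((a_0 + m_{i+1})/d_{i+1}):
  m_1 = 1*26 - 0 = 26, d_1 = (697 - 26^2)/1 = 21/1 = 21, a_1 = floor((26 + 26)/21) = 2.
  m_2 = 21*2 - 26 = 16, d_2 = (697 - 16^2)/21 = 441/21 = 21, a_2 = floor((26 + 16)/21) = 2.
  m_3 = 21*2 - 16 = 26, d_3 = (697 - 26^2)/21 = 21/21 = 1, a_3 = floor((26 + 26)/1) = 52.
  m_4 = 1*52 - 26 = 26, d_4 = (697 - 26^2)/1 = 21/1 = 21: (m_4, d_4) = (m_1, d_1) = (26, 21), so from here the quotients repeat a_1, ..., a_3; the period length is 3.
So sqrt(697) = [26; (2, 2, 52)] with period length k = 3.
k is odd, so (p_{k-1}, q_{k-1}) only solves x^2 - 697y^2 = -1 and the fundamental solution of x^2 - 697y^2 = 1 is (p_{2k-1}, q_{2k-1}) = (p_5, q_5); compute convergents through index 5, running through the period twice.
Convergents (p_i = a_i*p_{i-1} + p_{i-2}, q_i = a_i*q_{i-1} + q_{i-2} with p_{-2}=0, p_{-1}=1, q_{-2}=1, q_{-1}=0):
  i=0: a_0=26, p_0 = 26*1 + 0 = 26, q_0 = 26*0 + 1 = 1.
  i=1: a_1=2, p_1 = 2*26 + 1 = 53, q_1 = 2*1 + 0 = 2.
  i=2: a_2=2, p_2 = 2*53 + 26 = 132, q_2 = 2*2 + 1 = 5.
  i=3: a_3=52, p_3 = 52*132 + 53 = 6917, q_3 = 52*5 + 2 = 262.
  i=4: a_4=2, p_4 = 2*6917 + 132 = 13966, q_4 = 2*262 + 5 = 529.
  i=5: a_5=2, p_5 = 2*13966 + 6917 = 34849, q_5 = 2*529 + 262 = 1320.
Indeed p_2^2 - 697*q_2^2 = 17424 - 17425 = -1, not +1.
Check: 34849^2 - 697*1320^2 = 1214452801 - 1214452800 = 1, so (x, y) = (34849, 1320) solves the equation, and by the theorem it is the least positive solution.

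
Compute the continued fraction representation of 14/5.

[2; 1, 4]

Run the Euclidean algorithm on 14 and 5; the successive quotients are the partial quotients a_0, a_1, ... (each step inverts the fractional part left over by the previous one):
  14 = 2*5 + 4, so a_0 = 2.
  5 = 1*4 + 1, so a_1 = 1.
  4 = 4*1 + 0, so a_2 = 4.
The remainder reaches 0 after 3 divisions, so the expansion has 3 partial quotients, read off in order.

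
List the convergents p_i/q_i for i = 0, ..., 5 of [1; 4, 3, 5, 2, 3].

1/1, 5/4, 16/13, 85/69, 186/151, 643/522

Using the convergent recurrence p_i = a_i*p_{i-1} + p_{i-2}, q_i = a_i*q_{i-1} + q_{i-2} with p_{-2}=0, p_{-1}=1, q_{-2}=1, q_{-1}=0:
  i=0: a_0=1, p_0 = 1*1 + 0 = 1, q_0 = 1*0 + 1 = 1.
  i=1: a_1=4, p_1 = 4*1 + 1 = 5, q_1 = 4*1 + 0 = 4.
  i=2: a_2=3, p_2 = 3*5 + 1 = 16, q_2 = 3*4 + 1 = 13.
  i=3: a_3=5, p_3 = 5*16 + 5 = 85, q_3 = 5*13 + 4 = 69.
  i=4: a_4=2, p_4 = 2*85 + 16 = 186, q_4 = 2*69 + 13 = 151.
  i=5: a_5=3, p_5 = 3*186 + 85 = 643, q_5 = 3*151 + 69 = 522.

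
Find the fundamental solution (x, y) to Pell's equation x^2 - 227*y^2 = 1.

(x, y) = (226, 15)

First expand sqrt(227) as a continued fraction. With x_i = (sqrt(227) + m_i)/d_i and (m_0, d_0) = (0, 1): a_0 = floor(sqrt(227)) = 15, since 15^2 = 225 <= 227 < 256 = 16^2.
Iterate m_{i+1} = d_i*a_i - m_i, d_{i+1} = (227 - m_{i+1}^2)/d_i, a_{i+1} = floor((a_0 + m_{i+1})/d_{i+1}):
  m_1 = 1*15 - 0 = 15, d_1 = (227 - 15^2)/1 = 2/1 = 2, a_1 = floor((15 + 15)/2) = 15.
  m_2 = 2*15 - 15 = 15, d_2 = (227 - 15^2)/2 = 2/2 = 1, a_2 = floor((15 + 15)/1) = 30.
  m_3 = 1*30 - 15 = 15, d_3 = (227 - 15^2)/1 = 2/1 = 2: (m_3, d_3) = (m_1, d_1) = (15, 2), so from here the quotients repeat a_1, a_2; the period length is 2.
So sqrt(227) = [15; (15, 30)] with period length k = 2.
k is even, so the fundamental solution of x^2 - 227y^2 = 1 is (p_{k-1}, q_{k-1}) = (p_1, q_1); compute convergents through index 1.
Convergents (p_i = a_i*p_{i-1} + p_{i-2}, q_i = a_i*q_{i-1} + q_{i-2} with p_{-2}=0, p_{-1}=1, q_{-2}=1, q_{-1}=0):
  i=0: a_0=15, p_0 = 15*1 + 0 = 15, q_0 = 15*0 + 1 = 1.
  i=1: a_1=15, p_1 = 15*15 + 1 = 226, q_1 = 15*1 + 0 = 15.
Check: 226^2 - 227*15^2 = 51076 - 51075 = 1, so (x, y) = (226, 15) solves the equation, and by the theorem it is the least positive solution.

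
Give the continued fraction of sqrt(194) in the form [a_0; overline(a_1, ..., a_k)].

Write x_i = (sqrt(194) + m_i)/d_i with (m_0, d_0) = (0, 1). a_0 = floor(sqrt(194)) = 13, since 13^2 = 169 <= 194 < 196 = 14^2.
Iterate m_{i+1} = d_i*a_i - m_i, d_{i+1} = (194 - m_{i+1}^2)/d_i, a_{i+1} = floor((a_0 + m_{i+1})/d_{i+1}):
  m_1 = 1*13 - 0 = 13, d_1 = (194 - 13^2)/1 = 25/1 = 25, a_1 = floor((13 + 13)/25) = 1.
  m_2 = 25*1 - 13 = 12, d_2 = (194 - 12^2)/25 = 50/25 = 2, a_2 = floor((13 + 12)/2) = 12.
  m_3 = 2*12 - 12 = 12, d_3 = (194 - 12^2)/2 = 50/2 = 25, a_3 = floor((13 + 12)/25) = 1.
  m_4 = 25*1 - 12 = 13, d_4 = (194 - 13^2)/25 = 25/25 = 1, a_4 = floor((13 + 13)/1) = 26.
  m_5 = 1*26 - 13 = 13, d_5 = (194 - 13^2)/1 = 25/1 = 25: (m_5, d_5) = (m_1, d_1) = (13, 25), so from here the quotients repeat a_1, ..., a_4; the period length is 4.
Hence the expansion of sqrt(194) is a_0 = 13 followed by the repeating block 1, 12, 1, 26 (period 4).

[13; overline(1, 12, 1, 26)]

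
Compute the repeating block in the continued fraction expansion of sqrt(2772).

Write x_i = (sqrt(2772) + m_i)/d_i with (m_0, d_0) = (0, 1). a_0 = floor(sqrt(2772)) = 52, since 52^2 = 2704 <= 2772 < 2809 = 53^2.
Iterate m_{i+1} = d_i*a_i - m_i, d_{i+1} = (2772 - m_{i+1}^2)/d_i, a_{i+1} = floor((a_0 + m_{i+1})/d_{i+1}):
  m_1 = 1*52 - 0 = 52, d_1 = (2772 - 52^2)/1 = 68/1 = 68, a_1 = floor((52 + 52)/68) = 1.
  m_2 = 68*1 - 52 = 16, d_2 = (2772 - 16^2)/68 = 2516/68 = 37, a_2 = floor((52 + 16)/37) = 1.
  m_3 = 37*1 - 16 = 21, d_3 = (2772 - 21^2)/37 = 2331/37 = 63, a_3 = floor((52 + 21)/63) = 1.
  m_4 = 63*1 - 21 = 42, d_4 = (2772 - 42^2)/63 = 1008/63 = 16, a_4 = floor((52 + 42)/16) = 5.
  m_5 = 16*5 - 42 = 38, d_5 = (2772 - 38^2)/16 = 1328/16 = 83, a_5 = floor((52 + 38)/83) = 1.
  m_6 = 83*1 - 38 = 45, d_6 = (2772 - 45^2)/83 = 747/83 = 9, a_6 = floor((52 + 45)/9) = 10.
  m_7 = 9*10 - 45 = 45, d_7 = (2772 - 45^2)/9 = 747/9 = 83, a_7 = floor((52 + 45)/83) = 1.
  m_8 = 83*1 - 45 = 38, d_8 = (2772 - 38^2)/83 = 1328/83 = 16, a_8 = floor((52 + 38)/16) = 5.
  m_9 = 16*5 - 38 = 42, d_9 = (2772 - 42^2)/16 = 1008/16 = 63, a_9 = floor((52 + 42)/63) = 1.
  m_10 = 63*1 - 42 = 21, d_10 = (2772 - 21^2)/63 = 2331/63 = 37, a_10 = floor((52 + 21)/37) = 1.
  m_11 = 37*1 - 21 = 16, d_11 = (2772 - 16^2)/37 = 2516/37 = 68, a_11 = floor((52 + 16)/68) = 1.
  m_12 = 68*1 - 16 = 52, d_12 = (2772 - 52^2)/68 = 68/68 = 1, a_12 = floor((52 + 52)/1) = 104.
  m_13 = 1*104 - 52 = 52, d_13 = (2772 - 52^2)/1 = 68/1 = 68: (m_13, d_13) = (m_1, d_1) = (52, 68), so from here the quotients repeat a_1, ..., a_12; the period length is 12.
Hence the expansion of sqrt(2772) is a_0 = 52 followed by the repeating block 1, 1, 1, 5, 1, 10, 1, 5, 1, 1, 1, 104 (period 12).

[52; (1, 1, 1, 5, 1, 10, 1, 5, 1, 1, 1, 104)]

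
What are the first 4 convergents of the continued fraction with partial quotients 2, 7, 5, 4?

2/1, 15/7, 77/36, 323/151

Using the convergent recurrence p_i = a_i*p_{i-1} + p_{i-2}, q_i = a_i*q_{i-1} + q_{i-2} with p_{-2}=0, p_{-1}=1, q_{-2}=1, q_{-1}=0:
  i=0: a_0=2, p_0 = 2*1 + 0 = 2, q_0 = 2*0 + 1 = 1.
  i=1: a_1=7, p_1 = 7*2 + 1 = 15, q_1 = 7*1 + 0 = 7.
  i=2: a_2=5, p_2 = 5*15 + 2 = 77, q_2 = 5*7 + 1 = 36.
  i=3: a_3=4, p_3 = 4*77 + 15 = 323, q_3 = 4*36 + 7 = 151.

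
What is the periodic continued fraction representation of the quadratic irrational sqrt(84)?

[9; (6, 18)]

Write x_i = (sqrt(84) + m_i)/d_i with (m_0, d_0) = (0, 1). a_0 = floor(sqrt(84)) = 9, since 9^2 = 81 <= 84 < 100 = 10^2.
Iterate m_{i+1} = d_i*a_i - m_i, d_{i+1} = (84 - m_{i+1}^2)/d_i, a_{i+1} = floor((a_0 + m_{i+1})/d_{i+1}):
  m_1 = 1*9 - 0 = 9, d_1 = (84 - 9^2)/1 = 3/1 = 3, a_1 = floor((9 + 9)/3) = 6.
  m_2 = 3*6 - 9 = 9, d_2 = (84 - 9^2)/3 = 3/3 = 1, a_2 = floor((9 + 9)/1) = 18.
  m_3 = 1*18 - 9 = 9, d_3 = (84 - 9^2)/1 = 3/1 = 3: (m_3, d_3) = (m_1, d_1) = (9, 3), so from here the quotients repeat a_1, a_2; the period length is 2.
Hence the expansion of sqrt(84) is a_0 = 9 followed by the repeating block 6, 18 (period 2).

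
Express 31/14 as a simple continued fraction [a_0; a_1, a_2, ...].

[2; 4, 1, 2]

Run the Euclidean algorithm on 31 and 14; the successive quotients are the partial quotients a_0, a_1, ... (each step inverts the fractional part left over by the previous one):
  31 = 2*14 + 3, so a_0 = 2.
  14 = 4*3 + 2, so a_1 = 4.
  3 = 1*2 + 1, so a_2 = 1.
  2 = 2*1 + 0, so a_3 = 2.
The remainder reaches 0 after 4 divisions, so the expansion has 4 partial quotients, read off in order.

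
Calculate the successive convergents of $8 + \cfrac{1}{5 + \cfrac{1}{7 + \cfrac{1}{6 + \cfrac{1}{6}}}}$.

Using the convergent recurrence p_i = a_i*p_{i-1} + p_{i-2}, q_i = a_i*q_{i-1} + q_{i-2} with p_{-2}=0, p_{-1}=1, q_{-2}=1, q_{-1}=0:
  i=0: a_0=8, p_0 = 8*1 + 0 = 8, q_0 = 8*0 + 1 = 1.
  i=1: a_1=5, p_1 = 5*8 + 1 = 41, q_1 = 5*1 + 0 = 5.
  i=2: a_2=7, p_2 = 7*41 + 8 = 295, q_2 = 7*5 + 1 = 36.
  i=3: a_3=6, p_3 = 6*295 + 41 = 1811, q_3 = 6*36 + 5 = 221.
  i=4: a_4=6, p_4 = 6*1811 + 295 = 11161, q_4 = 6*221 + 36 = 1362.

8/1, 41/5, 295/36, 1811/221, 11161/1362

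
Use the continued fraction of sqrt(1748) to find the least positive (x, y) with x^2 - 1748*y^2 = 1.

(x, y) = (4599, 110)

First expand sqrt(1748) as a continued fraction. With x_i = (sqrt(1748) + m_i)/d_i and (m_0, d_0) = (0, 1): a_0 = floor(sqrt(1748)) = 41, since 41^2 = 1681 <= 1748 < 1764 = 42^2.
Iterate m_{i+1} = d_i*a_i - m_i, d_{i+1} = (1748 - m_{i+1}^2)/d_i, a_{i+1} = floor((a_0 + m_{i+1})/d_{i+1}):
  m_1 = 1*41 - 0 = 41, d_1 = (1748 - 41^2)/1 = 67/1 = 67, a_1 = floor((41 + 41)/67) = 1.
  m_2 = 67*1 - 41 = 26, d_2 = (1748 - 26^2)/67 = 1072/67 = 16, a_2 = floor((41 + 26)/16) = 4.
  m_3 = 16*4 - 26 = 38, d_3 = (1748 - 38^2)/16 = 304/16 = 19, a_3 = floor((41 + 38)/19) = 4.
  m_4 = 19*4 - 38 = 38, d_4 = (1748 - 38^2)/19 = 304/19 = 16, a_4 = floor((41 + 38)/16) = 4.
  m_5 = 16*4 - 38 = 26, d_5 = (1748 - 26^2)/16 = 1072/16 = 67, a_5 = floor((41 + 26)/67) = 1.
  m_6 = 67*1 - 26 = 41, d_6 = (1748 - 41^2)/67 = 67/67 = 1, a_6 = floor((41 + 41)/1) = 82.
  m_7 = 1*82 - 41 = 41, d_7 = (1748 - 41^2)/1 = 67/1 = 67: (m_7, d_7) = (m_1, d_1) = (41, 67), so from here the quotients repeat a_1, ..., a_6; the period length is 6.
So sqrt(1748) = [41; (1, 4, 4, 4, 1, 82)] with period length k = 6.
k is even, so the fundamental solution of x^2 - 1748y^2 = 1 is (p_{k-1}, q_{k-1}) = (p_5, q_5); compute convergents through index 5.
Convergents (p_i = a_i*p_{i-1} + p_{i-2}, q_i = a_i*q_{i-1} + q_{i-2} with p_{-2}=0, p_{-1}=1, q_{-2}=1, q_{-1}=0):
  i=0: a_0=41, p_0 = 41*1 + 0 = 41, q_0 = 41*0 + 1 = 1.
  i=1: a_1=1, p_1 = 1*41 + 1 = 42, q_1 = 1*1 + 0 = 1.
  i=2: a_2=4, p_2 = 4*42 + 41 = 209, q_2 = 4*1 + 1 = 5.
  i=3: a_3=4, p_3 = 4*209 + 42 = 878, q_3 = 4*5 + 1 = 21.
  i=4: a_4=4, p_4 = 4*878 + 209 = 3721, q_4 = 4*21 + 5 = 89.
  i=5: a_5=1, p_5 = 1*3721 + 878 = 4599, q_5 = 1*89 + 21 = 110.
Check: 4599^2 - 1748*110^2 = 21150801 - 21150800 = 1, so (x, y) = (4599, 110) solves the equation, and by the theorem it is the least positive solution.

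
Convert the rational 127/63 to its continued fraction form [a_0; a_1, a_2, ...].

Run the Euclidean algorithm on 127 and 63; the successive quotients are the partial quotients a_0, a_1, ... (each step inverts the fractional part left over by the previous one):
  127 = 2*63 + 1, so a_0 = 2.
  63 = 63*1 + 0, so a_1 = 63.
The remainder reaches 0 after 2 divisions, so the expansion has 2 partial quotients, read off in order.

[2; 63]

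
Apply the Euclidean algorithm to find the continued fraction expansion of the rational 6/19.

Run the Euclidean algorithm on 6 and 19; the successive quotients are the partial quotients a_0, a_1, ... (each step inverts the fractional part left over by the previous one):
  6 = 0*19 + 6, so a_0 = 0.
  19 = 3*6 + 1, so a_1 = 3.
  6 = 6*1 + 0, so a_2 = 6.
The remainder reaches 0 after 3 divisions, so the expansion has 3 partial quotients, read off in order.

[0; 3, 6]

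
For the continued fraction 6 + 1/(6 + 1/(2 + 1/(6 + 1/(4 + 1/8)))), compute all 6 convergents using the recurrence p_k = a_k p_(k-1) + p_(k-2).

6/1, 37/6, 80/13, 517/84, 2148/349, 17701/2876

Using the convergent recurrence p_i = a_i*p_{i-1} + p_{i-2}, q_i = a_i*q_{i-1} + q_{i-2} with p_{-2}=0, p_{-1}=1, q_{-2}=1, q_{-1}=0:
  i=0: a_0=6, p_0 = 6*1 + 0 = 6, q_0 = 6*0 + 1 = 1.
  i=1: a_1=6, p_1 = 6*6 + 1 = 37, q_1 = 6*1 + 0 = 6.
  i=2: a_2=2, p_2 = 2*37 + 6 = 80, q_2 = 2*6 + 1 = 13.
  i=3: a_3=6, p_3 = 6*80 + 37 = 517, q_3 = 6*13 + 6 = 84.
  i=4: a_4=4, p_4 = 4*517 + 80 = 2148, q_4 = 4*84 + 13 = 349.
  i=5: a_5=8, p_5 = 8*2148 + 517 = 17701, q_5 = 8*349 + 84 = 2876.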